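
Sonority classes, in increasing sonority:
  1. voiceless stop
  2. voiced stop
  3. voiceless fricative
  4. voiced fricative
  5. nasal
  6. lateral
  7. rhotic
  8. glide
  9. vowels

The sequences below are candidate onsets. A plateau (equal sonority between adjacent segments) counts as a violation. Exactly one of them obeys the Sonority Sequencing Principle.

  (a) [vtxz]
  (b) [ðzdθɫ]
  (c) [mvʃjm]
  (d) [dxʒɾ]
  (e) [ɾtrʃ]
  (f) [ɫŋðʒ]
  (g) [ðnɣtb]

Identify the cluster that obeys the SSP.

d

(a) [vtxz]: profile 4-1-3-4 — violates.
(b) [ðzdθɫ]: profile 4-4-2-3-6 — violates.
(c) [mvʃjm]: profile 5-4-3-8-5 — violates.
(d) [dxʒɾ]: profile 2-3-4-7 — obeys.
(e) [ɾtrʃ]: profile 7-1-7-3 — violates.
(f) [ɫŋðʒ]: profile 6-5-4-4 — violates.
(g) [ðnɣtb]: profile 4-5-4-1-2 — violates.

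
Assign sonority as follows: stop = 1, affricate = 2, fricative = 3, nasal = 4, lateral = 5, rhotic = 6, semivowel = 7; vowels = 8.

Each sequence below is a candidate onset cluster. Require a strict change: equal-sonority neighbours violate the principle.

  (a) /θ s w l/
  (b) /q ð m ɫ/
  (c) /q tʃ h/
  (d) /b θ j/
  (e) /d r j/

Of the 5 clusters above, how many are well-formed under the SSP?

(a) 3-3-7-5 → violates
(b) 1-3-4-5 → obeys
(c) 1-2-3 → obeys
(d) 1-3-7 → obeys
(e) 1-6-7 → obeys

4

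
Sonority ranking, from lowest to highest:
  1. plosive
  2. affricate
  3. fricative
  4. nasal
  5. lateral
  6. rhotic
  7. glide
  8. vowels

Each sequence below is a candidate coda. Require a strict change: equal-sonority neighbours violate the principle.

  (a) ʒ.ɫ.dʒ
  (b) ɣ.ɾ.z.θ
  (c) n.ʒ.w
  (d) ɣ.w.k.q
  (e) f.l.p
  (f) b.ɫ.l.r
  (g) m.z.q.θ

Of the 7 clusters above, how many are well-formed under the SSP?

0

(a) sonority 3-5-2: ill-formed.
(b) sonority 3-6-3-3: ill-formed.
(c) sonority 4-3-7: ill-formed.
(d) sonority 3-7-1-1: ill-formed.
(e) sonority 3-5-1: ill-formed.
(f) sonority 1-5-5-6: ill-formed.
(g) sonority 4-3-1-3: ill-formed.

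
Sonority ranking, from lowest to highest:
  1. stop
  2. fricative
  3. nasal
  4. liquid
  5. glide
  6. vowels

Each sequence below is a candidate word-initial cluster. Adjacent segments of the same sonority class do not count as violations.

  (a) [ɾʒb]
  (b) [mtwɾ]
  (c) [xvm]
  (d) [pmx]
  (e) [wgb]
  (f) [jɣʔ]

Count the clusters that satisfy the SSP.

(a) 4-2-1 → violates
(b) 3-1-5-4 → violates
(c) 2-2-3 → obeys
(d) 1-3-2 → violates
(e) 5-1-1 → violates
(f) 5-2-1 → violates

1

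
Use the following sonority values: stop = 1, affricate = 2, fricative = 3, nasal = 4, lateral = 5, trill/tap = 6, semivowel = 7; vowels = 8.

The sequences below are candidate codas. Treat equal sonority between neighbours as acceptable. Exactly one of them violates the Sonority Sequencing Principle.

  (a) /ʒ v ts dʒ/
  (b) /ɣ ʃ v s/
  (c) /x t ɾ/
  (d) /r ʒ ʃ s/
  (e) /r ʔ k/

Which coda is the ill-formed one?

c

(a) /ʒ v ts dʒ/: profile 3-3-2-2 — obeys.
(b) /ɣ ʃ v s/: profile 3-3-3-3 — obeys.
(c) /x t ɾ/: profile 3-1-6 — violates.
(d) /r ʒ ʃ s/: profile 6-3-3-3 — obeys.
(e) /r ʔ k/: profile 6-1-1 — obeys.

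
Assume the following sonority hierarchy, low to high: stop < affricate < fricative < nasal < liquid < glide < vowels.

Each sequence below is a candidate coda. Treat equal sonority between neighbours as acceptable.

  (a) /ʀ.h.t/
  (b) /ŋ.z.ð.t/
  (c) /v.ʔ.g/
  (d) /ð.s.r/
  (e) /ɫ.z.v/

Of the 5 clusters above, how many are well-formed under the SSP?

4

(a) 5-3-1 → obeys
(b) 4-3-3-1 → obeys
(c) 3-1-1 → obeys
(d) 3-3-5 → violates
(e) 5-3-3 → obeys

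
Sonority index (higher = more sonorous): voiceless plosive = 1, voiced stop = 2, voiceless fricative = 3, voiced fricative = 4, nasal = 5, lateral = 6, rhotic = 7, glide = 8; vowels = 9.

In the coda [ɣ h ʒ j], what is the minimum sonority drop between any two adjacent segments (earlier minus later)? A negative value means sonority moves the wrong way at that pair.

/ɣ/: voiced fricative = 4.
/h/: voiceless fricative = 3.
/ʒ/: voiced fricative = 4.
/j/: glide = 8.
/ɣ/→/h/: change +1.
/h/→/ʒ/: change -1.
/ʒ/→/j/: change -4.
Minimum = -4.

-4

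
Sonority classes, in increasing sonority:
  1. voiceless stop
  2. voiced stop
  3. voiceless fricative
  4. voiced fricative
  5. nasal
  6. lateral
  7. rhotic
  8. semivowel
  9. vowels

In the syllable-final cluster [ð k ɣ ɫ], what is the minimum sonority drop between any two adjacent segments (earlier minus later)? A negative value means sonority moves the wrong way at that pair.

/ð/ — voiced fricative, sonority 4.
/k/ — voiceless stop, sonority 1.
/ɣ/ — voiced fricative, sonority 4.
/ɫ/ — lateral, sonority 6.
/ð/→/k/: change +3.
/k/→/ɣ/: change -3.
/ɣ/→/ɫ/: change -2.
Minimum = -3.

-3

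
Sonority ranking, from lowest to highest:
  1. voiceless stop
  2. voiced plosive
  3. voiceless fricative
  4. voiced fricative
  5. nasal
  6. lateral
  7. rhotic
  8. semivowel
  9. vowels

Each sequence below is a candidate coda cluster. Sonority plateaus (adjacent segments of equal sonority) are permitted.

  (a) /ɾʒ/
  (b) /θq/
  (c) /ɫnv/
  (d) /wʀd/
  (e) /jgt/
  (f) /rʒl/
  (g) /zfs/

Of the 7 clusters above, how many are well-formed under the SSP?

6

(a) sonority 7-4: well-formed.
(b) sonority 3-1: well-formed.
(c) sonority 6-5-4: well-formed.
(d) sonority 8-7-2: well-formed.
(e) sonority 8-2-1: well-formed.
(f) sonority 7-4-6: ill-formed.
(g) sonority 4-3-3: well-formed.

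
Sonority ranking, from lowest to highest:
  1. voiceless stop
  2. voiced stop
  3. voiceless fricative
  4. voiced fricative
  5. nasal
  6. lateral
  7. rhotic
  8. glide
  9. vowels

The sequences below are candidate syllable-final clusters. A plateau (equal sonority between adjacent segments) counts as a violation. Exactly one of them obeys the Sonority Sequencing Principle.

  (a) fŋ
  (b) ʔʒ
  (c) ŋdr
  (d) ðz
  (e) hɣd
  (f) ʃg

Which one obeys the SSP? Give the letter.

(a) sonority 3-5: ill-formed.
(b) sonority 1-4: ill-formed.
(c) sonority 5-2-7: ill-formed.
(d) sonority 4-4: ill-formed.
(e) sonority 3-4-2: ill-formed.
(f) sonority 3-2: well-formed.

f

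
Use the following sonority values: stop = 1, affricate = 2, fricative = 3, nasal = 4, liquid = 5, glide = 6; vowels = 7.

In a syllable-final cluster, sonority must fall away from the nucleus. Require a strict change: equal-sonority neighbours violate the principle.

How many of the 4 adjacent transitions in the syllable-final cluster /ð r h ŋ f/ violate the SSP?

2

/ð/ is a fricative (sonority 3).
/r/ is a liquid (sonority 5).
/h/ is a fricative (sonority 3).
/ŋ/ is a nasal (sonority 4).
/f/ is a fricative (sonority 3).
/ð/→/r/: 3→5 (does not fall) — violation.
/r/→/h/: 5→3 (falls) — ok.
/h/→/ŋ/: 3→4 (does not fall) — violation.
/ŋ/→/f/: 4→3 (falls) — ok.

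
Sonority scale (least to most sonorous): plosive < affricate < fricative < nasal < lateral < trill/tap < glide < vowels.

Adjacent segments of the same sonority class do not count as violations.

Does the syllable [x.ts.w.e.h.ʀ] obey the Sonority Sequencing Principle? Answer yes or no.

Onset: /x/ is a fricative (sonority 3), /ts/ is an affricate (sonority 2), /w/ is a glide (sonority 7); then the nucleus /e/ (sonority 8).
Onset profile 3-2-7-8 — does not rise throughout.
Coda: /h/ is a fricative (sonority 3), /ʀ/ is a trill/tap (sonority 6).
Coda profile 8-3-6 — does not fall throughout.

no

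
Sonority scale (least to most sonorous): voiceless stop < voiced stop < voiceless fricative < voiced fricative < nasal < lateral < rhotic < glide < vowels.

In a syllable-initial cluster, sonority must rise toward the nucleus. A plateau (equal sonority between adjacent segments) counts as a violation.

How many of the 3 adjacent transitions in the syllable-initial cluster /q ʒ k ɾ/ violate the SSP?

/q/ — voiceless stop, sonority 1.
/ʒ/ — voiced fricative, sonority 4.
/k/ — voiceless stop, sonority 1.
/ɾ/ — rhotic, sonority 7.
/q/→/ʒ/: 1→4 (rises) — ok.
/ʒ/→/k/: 4→1 (does not rise) — violation.
/k/→/ɾ/: 1→7 (rises) — ok.

1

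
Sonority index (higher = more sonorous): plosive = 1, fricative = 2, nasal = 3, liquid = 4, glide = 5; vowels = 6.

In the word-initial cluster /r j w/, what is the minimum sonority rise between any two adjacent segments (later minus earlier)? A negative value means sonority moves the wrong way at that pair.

0

/r/ is a liquid (sonority 4).
/j/ is a glide (sonority 5).
/w/ is a glide (sonority 5).
/r/→/j/: change +1.
/j/→/w/: change +0.
Minimum = 0.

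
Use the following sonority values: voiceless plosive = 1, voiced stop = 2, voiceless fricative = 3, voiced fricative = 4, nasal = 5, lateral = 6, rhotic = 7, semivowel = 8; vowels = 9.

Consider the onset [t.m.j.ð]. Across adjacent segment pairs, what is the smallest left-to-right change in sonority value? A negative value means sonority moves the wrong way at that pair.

/t/ — voiceless plosive, sonority 1.
/m/ — nasal, sonority 5.
/j/ — semivowel, sonority 8.
/ð/ — voiced fricative, sonority 4.
/t/→/m/: change +4.
/m/→/j/: change +3.
/j/→/ð/: change -4.
Minimum = -4.

-4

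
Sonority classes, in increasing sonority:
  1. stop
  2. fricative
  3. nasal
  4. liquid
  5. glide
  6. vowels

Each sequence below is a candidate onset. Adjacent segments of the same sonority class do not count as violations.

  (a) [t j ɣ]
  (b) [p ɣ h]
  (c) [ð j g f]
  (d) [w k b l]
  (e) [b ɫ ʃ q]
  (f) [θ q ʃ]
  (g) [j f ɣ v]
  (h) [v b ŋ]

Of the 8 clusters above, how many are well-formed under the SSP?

(a) 1-5-2 → violates
(b) 1-2-2 → obeys
(c) 2-5-1-2 → violates
(d) 5-1-1-4 → violates
(e) 1-4-2-1 → violates
(f) 2-1-2 → violates
(g) 5-2-2-2 → violates
(h) 2-1-3 → violates

1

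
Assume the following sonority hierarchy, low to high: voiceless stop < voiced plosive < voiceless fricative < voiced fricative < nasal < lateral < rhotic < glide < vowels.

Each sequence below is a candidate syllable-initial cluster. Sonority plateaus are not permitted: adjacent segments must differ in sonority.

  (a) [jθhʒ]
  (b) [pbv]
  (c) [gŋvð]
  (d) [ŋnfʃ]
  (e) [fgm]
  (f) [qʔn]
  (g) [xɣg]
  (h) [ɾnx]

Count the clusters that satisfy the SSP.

(a) 8-3-3-4 → violates
(b) 1-2-4 → obeys
(c) 2-5-4-4 → violates
(d) 5-5-3-3 → violates
(e) 3-2-5 → violates
(f) 1-1-5 → violates
(g) 3-4-2 → violates
(h) 7-5-3 → violates

1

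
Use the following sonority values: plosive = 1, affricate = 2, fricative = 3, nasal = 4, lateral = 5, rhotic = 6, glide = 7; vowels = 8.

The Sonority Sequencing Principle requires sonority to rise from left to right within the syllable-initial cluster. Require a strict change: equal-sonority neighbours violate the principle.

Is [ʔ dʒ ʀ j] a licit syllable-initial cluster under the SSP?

yes

/ʔ/: plosive = 1.
/dʒ/: affricate = 2.
/ʀ/: rhotic = 6.
/j/: glide = 7.
The profile 1-2-6-7 strictly rises, so the syllable-initial cluster satisfies the SSP.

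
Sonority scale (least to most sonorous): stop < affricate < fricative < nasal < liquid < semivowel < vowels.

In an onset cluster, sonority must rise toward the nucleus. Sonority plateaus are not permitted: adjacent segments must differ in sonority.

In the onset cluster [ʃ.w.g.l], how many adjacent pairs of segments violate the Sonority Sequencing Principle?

/ʃ/: fricative = 3.
/w/: semivowel = 6.
/g/: stop = 1.
/l/: liquid = 5.
/ʃ/→/w/: 3→6 (rises) — ok.
/w/→/g/: 6→1 (does not rise) — violation.
/g/→/l/: 1→5 (rises) — ok.

1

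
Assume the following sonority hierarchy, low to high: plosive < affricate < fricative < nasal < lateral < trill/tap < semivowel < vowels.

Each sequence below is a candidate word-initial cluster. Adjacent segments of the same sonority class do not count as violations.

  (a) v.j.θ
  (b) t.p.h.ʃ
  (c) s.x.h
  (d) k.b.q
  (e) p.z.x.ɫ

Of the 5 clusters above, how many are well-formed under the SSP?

4

(a) 3-7-3 → violates
(b) 1-1-3-3 → obeys
(c) 3-3-3 → obeys
(d) 1-1-1 → obeys
(e) 1-3-3-5 → obeys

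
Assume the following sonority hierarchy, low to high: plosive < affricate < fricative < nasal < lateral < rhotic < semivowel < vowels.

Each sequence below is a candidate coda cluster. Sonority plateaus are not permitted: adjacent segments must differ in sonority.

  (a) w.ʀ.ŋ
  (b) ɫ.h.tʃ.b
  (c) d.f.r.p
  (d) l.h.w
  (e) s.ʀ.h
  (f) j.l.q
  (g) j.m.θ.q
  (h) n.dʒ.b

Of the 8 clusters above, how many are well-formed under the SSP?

5

(a) sonority 7-6-4: well-formed.
(b) sonority 5-3-2-1: well-formed.
(c) sonority 1-3-6-1: ill-formed.
(d) sonority 5-3-7: ill-formed.
(e) sonority 3-6-3: ill-formed.
(f) sonority 7-5-1: well-formed.
(g) sonority 7-4-3-1: well-formed.
(h) sonority 4-2-1: well-formed.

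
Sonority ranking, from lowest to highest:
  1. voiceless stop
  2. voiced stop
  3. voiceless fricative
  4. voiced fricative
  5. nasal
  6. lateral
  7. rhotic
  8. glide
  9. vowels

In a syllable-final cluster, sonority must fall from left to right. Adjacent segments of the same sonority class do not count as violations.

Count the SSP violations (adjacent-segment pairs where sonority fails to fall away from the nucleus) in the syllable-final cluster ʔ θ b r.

2

/ʔ/ is a voiceless stop (sonority 1).
/θ/ is a voiceless fricative (sonority 3).
/b/ is a voiced stop (sonority 2).
/r/ is a rhotic (sonority 7).
/ʔ/→/θ/: 1→3 (does not fall) — violation.
/θ/→/b/: 3→2 (falls) — ok.
/b/→/r/: 2→7 (does not fall) — violation.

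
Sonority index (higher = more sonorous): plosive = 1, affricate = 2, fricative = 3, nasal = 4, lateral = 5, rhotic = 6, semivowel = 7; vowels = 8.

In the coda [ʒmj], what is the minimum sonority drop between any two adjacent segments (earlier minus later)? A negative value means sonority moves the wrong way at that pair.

-3

/ʒ/ is a fricative (sonority 3).
/m/ is a nasal (sonority 4).
/j/ is a semivowel (sonority 7).
/ʒ/→/m/: change -1.
/m/→/j/: change -3.
Minimum = -3.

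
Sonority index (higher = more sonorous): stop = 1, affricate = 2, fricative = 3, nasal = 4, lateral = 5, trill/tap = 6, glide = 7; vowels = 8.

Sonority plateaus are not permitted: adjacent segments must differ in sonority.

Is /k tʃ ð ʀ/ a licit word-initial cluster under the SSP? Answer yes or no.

yes

/k/ is a stop (sonority 1).
/tʃ/ is an affricate (sonority 2).
/ð/ is a fricative (sonority 3).
/ʀ/ is a trill/tap (sonority 6).
The profile 1-2-3-6 strictly rises, so the word-initial cluster satisfies the SSP.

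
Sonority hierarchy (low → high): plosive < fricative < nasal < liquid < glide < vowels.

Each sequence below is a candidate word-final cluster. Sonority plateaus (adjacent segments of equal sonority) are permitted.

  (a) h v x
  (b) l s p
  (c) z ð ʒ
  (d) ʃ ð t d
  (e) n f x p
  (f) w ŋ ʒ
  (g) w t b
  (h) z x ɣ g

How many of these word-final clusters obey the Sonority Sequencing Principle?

8

(a) sonority 2-2-2: well-formed.
(b) sonority 4-2-1: well-formed.
(c) sonority 2-2-2: well-formed.
(d) sonority 2-2-1-1: well-formed.
(e) sonority 3-2-2-1: well-formed.
(f) sonority 5-3-2: well-formed.
(g) sonority 5-1-1: well-formed.
(h) sonority 2-2-2-1: well-formed.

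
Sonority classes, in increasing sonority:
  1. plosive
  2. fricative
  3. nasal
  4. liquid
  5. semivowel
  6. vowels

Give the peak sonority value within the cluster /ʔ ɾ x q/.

4

/ʔ/: plosive = 1.
/ɾ/: liquid = 4.
/x/: fricative = 2.
/q/: plosive = 1.
The maximum is 4.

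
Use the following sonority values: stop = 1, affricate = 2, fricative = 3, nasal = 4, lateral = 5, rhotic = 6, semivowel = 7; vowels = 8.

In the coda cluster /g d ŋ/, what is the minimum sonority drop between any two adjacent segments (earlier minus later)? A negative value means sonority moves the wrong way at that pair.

-3

/g/: stop = 1.
/d/: stop = 1.
/ŋ/: nasal = 4.
/g/→/d/: change +0.
/d/→/ŋ/: change -3.
Minimum = -3.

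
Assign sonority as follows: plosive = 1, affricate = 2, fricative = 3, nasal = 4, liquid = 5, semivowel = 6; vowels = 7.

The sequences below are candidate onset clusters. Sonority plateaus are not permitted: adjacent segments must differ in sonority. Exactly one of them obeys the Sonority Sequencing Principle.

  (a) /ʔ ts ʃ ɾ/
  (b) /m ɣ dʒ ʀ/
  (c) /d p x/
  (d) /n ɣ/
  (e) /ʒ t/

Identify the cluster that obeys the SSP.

a

(a) 1-2-3-5 → obeys
(b) 4-3-2-5 → violates
(c) 1-1-3 → violates
(d) 4-3 → violates
(e) 3-1 → violates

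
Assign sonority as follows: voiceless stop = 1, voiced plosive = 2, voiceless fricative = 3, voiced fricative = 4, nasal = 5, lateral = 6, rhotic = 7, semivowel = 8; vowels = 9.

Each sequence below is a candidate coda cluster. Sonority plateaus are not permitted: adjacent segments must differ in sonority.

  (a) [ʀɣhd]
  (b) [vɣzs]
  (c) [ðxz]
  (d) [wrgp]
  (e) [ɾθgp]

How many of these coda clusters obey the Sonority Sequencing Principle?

3

(a) 7-4-3-2 → obeys
(b) 4-4-4-3 → violates
(c) 4-3-4 → violates
(d) 8-7-2-1 → obeys
(e) 7-3-2-1 → obeys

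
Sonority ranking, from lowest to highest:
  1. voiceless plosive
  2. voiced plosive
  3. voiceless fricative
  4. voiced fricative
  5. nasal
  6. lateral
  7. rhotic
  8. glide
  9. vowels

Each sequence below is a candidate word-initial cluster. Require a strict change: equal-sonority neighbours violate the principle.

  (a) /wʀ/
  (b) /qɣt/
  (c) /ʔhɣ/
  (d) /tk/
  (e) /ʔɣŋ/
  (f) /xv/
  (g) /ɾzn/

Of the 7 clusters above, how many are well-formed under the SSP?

3

(a) sonority 8-7: ill-formed.
(b) sonority 1-4-1: ill-formed.
(c) sonority 1-3-4: well-formed.
(d) sonority 1-1: ill-formed.
(e) sonority 1-4-5: well-formed.
(f) sonority 3-4: well-formed.
(g) sonority 7-4-5: ill-formed.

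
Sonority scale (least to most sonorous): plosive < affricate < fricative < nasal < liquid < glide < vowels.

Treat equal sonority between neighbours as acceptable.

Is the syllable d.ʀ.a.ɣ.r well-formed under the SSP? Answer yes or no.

no

Onset: /d/ is a plosive (sonority 1), /ʀ/ is a liquid (sonority 5); then the nucleus /a/ (sonority 7).
Onset profile 1-5-7 — rises to the nucleus.
Coda: /ɣ/ is a fricative (sonority 3), /r/ is a liquid (sonority 5).
Coda profile 7-3-5 — does not fall throughout.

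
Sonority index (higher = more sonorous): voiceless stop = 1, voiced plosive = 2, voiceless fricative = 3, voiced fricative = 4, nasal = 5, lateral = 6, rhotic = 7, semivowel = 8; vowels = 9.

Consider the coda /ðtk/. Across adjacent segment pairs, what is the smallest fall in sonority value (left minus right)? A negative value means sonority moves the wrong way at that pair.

/ð/ is a voiced fricative (sonority 4).
/t/ is a voiceless stop (sonority 1).
/k/ is a voiceless stop (sonority 1).
/ð/→/t/: change +3.
/t/→/k/: change +0.
Minimum = 0.

0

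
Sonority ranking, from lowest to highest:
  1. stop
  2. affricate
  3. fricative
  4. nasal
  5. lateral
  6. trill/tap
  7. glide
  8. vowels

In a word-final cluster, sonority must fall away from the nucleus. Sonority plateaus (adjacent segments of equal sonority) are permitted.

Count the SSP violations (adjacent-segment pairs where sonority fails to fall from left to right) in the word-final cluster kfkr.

2

/k/: stop = 1.
/f/: fricative = 3.
/k/: stop = 1.
/r/: trill/tap = 6.
/k/→/f/: 1→3 (does not fall) — violation.
/f/→/k/: 3→1 (falls) — ok.
/k/→/r/: 1→6 (does not fall) — violation.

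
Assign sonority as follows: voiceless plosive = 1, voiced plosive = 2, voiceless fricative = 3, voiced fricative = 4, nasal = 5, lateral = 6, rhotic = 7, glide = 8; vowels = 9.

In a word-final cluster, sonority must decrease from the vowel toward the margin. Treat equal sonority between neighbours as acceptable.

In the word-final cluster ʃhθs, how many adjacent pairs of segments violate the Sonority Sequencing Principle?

/ʃ/ — voiceless fricative, sonority 3.
/h/ — voiceless fricative, sonority 3.
/θ/ — voiceless fricative, sonority 3.
/s/ — voiceless fricative, sonority 3.
/ʃ/→/h/: 3→3 (plateau, allowed) — ok.
/h/→/θ/: 3→3 (plateau, allowed) — ok.
/θ/→/s/: 3→3 (plateau, allowed) — ok.

0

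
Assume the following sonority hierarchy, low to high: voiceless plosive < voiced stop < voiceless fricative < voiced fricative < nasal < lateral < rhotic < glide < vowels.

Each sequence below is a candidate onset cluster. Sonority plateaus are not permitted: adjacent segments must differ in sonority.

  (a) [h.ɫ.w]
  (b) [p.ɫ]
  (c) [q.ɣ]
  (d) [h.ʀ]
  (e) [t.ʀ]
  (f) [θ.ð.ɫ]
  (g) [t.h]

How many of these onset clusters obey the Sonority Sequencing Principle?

7

(a) sonority 3-6-8: well-formed.
(b) sonority 1-6: well-formed.
(c) sonority 1-4: well-formed.
(d) sonority 3-7: well-formed.
(e) sonority 1-7: well-formed.
(f) sonority 3-4-6: well-formed.
(g) sonority 1-3: well-formed.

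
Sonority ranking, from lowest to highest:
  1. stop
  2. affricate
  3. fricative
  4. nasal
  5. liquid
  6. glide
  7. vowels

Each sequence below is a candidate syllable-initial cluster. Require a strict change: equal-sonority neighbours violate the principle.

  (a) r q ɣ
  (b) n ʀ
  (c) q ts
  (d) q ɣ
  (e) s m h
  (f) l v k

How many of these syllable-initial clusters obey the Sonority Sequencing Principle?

3

(a) 5-1-3 → violates
(b) 4-5 → obeys
(c) 1-2 → obeys
(d) 1-3 → obeys
(e) 3-4-3 → violates
(f) 5-3-1 → violates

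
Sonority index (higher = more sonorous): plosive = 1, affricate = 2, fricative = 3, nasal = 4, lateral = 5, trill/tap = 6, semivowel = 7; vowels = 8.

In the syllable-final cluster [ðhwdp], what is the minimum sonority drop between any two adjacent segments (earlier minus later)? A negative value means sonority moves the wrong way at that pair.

/ð/: fricative = 3.
/h/: fricative = 3.
/w/: semivowel = 7.
/d/: plosive = 1.
/p/: plosive = 1.
/ð/→/h/: change +0.
/h/→/w/: change -4.
/w/→/d/: change +6.
/d/→/p/: change +0.
Minimum = -4.

-4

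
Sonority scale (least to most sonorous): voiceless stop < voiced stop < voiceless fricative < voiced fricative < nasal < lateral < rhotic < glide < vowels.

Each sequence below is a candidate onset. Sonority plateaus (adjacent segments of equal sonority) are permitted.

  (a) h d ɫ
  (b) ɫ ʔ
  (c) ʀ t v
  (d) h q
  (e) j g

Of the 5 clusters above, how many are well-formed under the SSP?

0

(a) sonority 3-2-6: ill-formed.
(b) sonority 6-1: ill-formed.
(c) sonority 7-1-4: ill-formed.
(d) sonority 3-1: ill-formed.
(e) sonority 8-2: ill-formed.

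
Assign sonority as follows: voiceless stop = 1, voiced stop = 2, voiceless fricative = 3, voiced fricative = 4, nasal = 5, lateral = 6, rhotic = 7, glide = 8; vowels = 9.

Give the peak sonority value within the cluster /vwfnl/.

8

/v/ — voiced fricative, sonority 4.
/w/ — glide, sonority 8.
/f/ — voiceless fricative, sonority 3.
/n/ — nasal, sonority 5.
/l/ — lateral, sonority 6.
The maximum is 8.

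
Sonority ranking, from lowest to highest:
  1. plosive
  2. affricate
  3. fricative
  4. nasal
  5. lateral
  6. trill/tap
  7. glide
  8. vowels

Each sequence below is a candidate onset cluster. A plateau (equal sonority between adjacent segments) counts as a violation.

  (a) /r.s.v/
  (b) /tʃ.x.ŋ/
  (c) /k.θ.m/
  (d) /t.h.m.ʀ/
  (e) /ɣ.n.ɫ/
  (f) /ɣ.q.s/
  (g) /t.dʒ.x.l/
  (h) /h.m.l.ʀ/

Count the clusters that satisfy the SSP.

6

(a) /r.s.v/: profile 6-3-3 — violates.
(b) /tʃ.x.ŋ/: profile 2-3-4 — obeys.
(c) /k.θ.m/: profile 1-3-4 — obeys.
(d) /t.h.m.ʀ/: profile 1-3-4-6 — obeys.
(e) /ɣ.n.ɫ/: profile 3-4-5 — obeys.
(f) /ɣ.q.s/: profile 3-1-3 — violates.
(g) /t.dʒ.x.l/: profile 1-2-3-5 — obeys.
(h) /h.m.l.ʀ/: profile 3-4-5-6 — obeys.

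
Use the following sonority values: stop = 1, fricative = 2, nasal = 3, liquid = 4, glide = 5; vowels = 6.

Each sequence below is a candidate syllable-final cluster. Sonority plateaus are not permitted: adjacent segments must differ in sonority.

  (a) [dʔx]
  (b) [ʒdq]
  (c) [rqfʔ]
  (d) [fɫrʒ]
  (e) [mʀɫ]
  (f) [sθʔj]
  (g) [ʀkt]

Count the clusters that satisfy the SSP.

(a) sonority 1-1-2: ill-formed.
(b) sonority 2-1-1: ill-formed.
(c) sonority 4-1-2-1: ill-formed.
(d) sonority 2-4-4-2: ill-formed.
(e) sonority 3-4-4: ill-formed.
(f) sonority 2-2-1-5: ill-formed.
(g) sonority 4-1-1: ill-formed.

0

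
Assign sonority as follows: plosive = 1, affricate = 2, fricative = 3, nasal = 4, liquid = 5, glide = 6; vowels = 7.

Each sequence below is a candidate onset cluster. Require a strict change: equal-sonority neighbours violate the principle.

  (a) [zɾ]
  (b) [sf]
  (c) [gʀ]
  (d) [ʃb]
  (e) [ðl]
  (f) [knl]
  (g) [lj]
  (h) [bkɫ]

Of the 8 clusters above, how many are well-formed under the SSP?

5

(a) [zɾ]: profile 3-5 — obeys.
(b) [sf]: profile 3-3 — violates.
(c) [gʀ]: profile 1-5 — obeys.
(d) [ʃb]: profile 3-1 — violates.
(e) [ðl]: profile 3-5 — obeys.
(f) [knl]: profile 1-4-5 — obeys.
(g) [lj]: profile 5-6 — obeys.
(h) [bkɫ]: profile 1-1-5 — violates.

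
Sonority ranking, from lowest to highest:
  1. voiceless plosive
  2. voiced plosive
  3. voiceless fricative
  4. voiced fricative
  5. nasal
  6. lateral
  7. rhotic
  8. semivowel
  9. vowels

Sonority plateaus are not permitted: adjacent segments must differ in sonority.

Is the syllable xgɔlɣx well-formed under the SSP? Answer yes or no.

Onset: /x/ is a voiceless fricative (sonority 3), /g/ is a voiced plosive (sonority 2); then the nucleus /ɔ/ (sonority 9).
Onset profile 3-2-9 — does not strictly rise throughout.
Coda: /l/ is a lateral (sonority 6), /ɣ/ is a voiced fricative (sonority 4), /x/ is a voiceless fricative (sonority 3).
Coda profile 9-6-4-3 — falls from the nucleus.

no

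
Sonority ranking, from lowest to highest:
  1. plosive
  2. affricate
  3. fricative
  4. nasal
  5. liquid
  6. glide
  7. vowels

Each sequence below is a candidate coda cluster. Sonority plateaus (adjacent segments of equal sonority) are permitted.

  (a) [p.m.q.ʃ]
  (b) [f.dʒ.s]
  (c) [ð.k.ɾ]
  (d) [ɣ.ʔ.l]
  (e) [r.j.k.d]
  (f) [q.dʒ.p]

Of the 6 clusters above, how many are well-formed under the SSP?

(a) sonority 1-4-1-3: ill-formed.
(b) sonority 3-2-3: ill-formed.
(c) sonority 3-1-5: ill-formed.
(d) sonority 3-1-5: ill-formed.
(e) sonority 5-6-1-1: ill-formed.
(f) sonority 1-2-1: ill-formed.

0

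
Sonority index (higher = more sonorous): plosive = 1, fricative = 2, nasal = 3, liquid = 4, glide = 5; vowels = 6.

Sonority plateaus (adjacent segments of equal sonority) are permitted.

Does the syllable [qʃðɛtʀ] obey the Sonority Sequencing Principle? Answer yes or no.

Onset: /q/ is a plosive (sonority 1), /ʃ/ is a fricative (sonority 2), /ð/ is a fricative (sonority 2); then the nucleus /ɛ/ (sonority 6).
Onset profile 1-2-2-6 — rises to the nucleus.
Coda: /t/ is a plosive (sonority 1), /ʀ/ is a liquid (sonority 4).
Coda profile 6-1-4 — does not fall throughout.

no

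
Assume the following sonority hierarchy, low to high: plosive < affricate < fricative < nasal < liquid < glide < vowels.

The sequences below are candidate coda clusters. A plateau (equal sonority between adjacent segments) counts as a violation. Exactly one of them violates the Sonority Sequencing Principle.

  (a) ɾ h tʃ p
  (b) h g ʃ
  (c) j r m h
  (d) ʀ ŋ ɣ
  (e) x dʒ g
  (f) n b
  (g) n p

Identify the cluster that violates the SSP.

(a) sonority 5-3-2-1: well-formed.
(b) sonority 3-1-3: ill-formed.
(c) sonority 6-5-4-3: well-formed.
(d) sonority 5-4-3: well-formed.
(e) sonority 3-2-1: well-formed.
(f) sonority 4-1: well-formed.
(g) sonority 4-1: well-formed.

b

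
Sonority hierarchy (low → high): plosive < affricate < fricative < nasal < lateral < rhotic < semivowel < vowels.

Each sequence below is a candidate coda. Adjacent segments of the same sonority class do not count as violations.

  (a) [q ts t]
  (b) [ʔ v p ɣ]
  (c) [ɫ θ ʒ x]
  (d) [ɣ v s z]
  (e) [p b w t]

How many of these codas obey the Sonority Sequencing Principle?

(a) [q ts t]: profile 1-2-1 — violates.
(b) [ʔ v p ɣ]: profile 1-3-1-3 — violates.
(c) [ɫ θ ʒ x]: profile 5-3-3-3 — obeys.
(d) [ɣ v s z]: profile 3-3-3-3 — obeys.
(e) [p b w t]: profile 1-1-7-1 — violates.

2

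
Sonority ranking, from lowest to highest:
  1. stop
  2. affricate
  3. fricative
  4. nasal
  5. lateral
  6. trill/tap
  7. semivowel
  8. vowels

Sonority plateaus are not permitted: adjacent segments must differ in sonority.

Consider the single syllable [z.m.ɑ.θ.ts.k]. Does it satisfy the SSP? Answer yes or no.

Onset: /z/ is a fricative (sonority 3), /m/ is a nasal (sonority 4); then the nucleus /ɑ/ (sonority 8).
Onset profile 3-4-8 — rises to the nucleus.
Coda: /θ/ is a fricative (sonority 3), /ts/ is an affricate (sonority 2), /k/ is a stop (sonority 1).
Coda profile 8-3-2-1 — falls from the nucleus.

yes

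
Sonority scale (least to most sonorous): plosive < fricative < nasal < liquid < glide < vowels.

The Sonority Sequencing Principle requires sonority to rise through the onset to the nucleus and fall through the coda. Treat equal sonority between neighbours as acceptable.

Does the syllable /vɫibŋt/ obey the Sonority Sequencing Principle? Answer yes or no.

no

Onset: /v/ is a fricative (sonority 2), /ɫ/ is a liquid (sonority 4); then the nucleus /i/ (sonority 6).
Onset profile 2-4-6 — rises to the nucleus.
Coda: /b/ is a plosive (sonority 1), /ŋ/ is a nasal (sonority 3), /t/ is a plosive (sonority 1).
Coda profile 6-1-3-1 — does not fall throughout.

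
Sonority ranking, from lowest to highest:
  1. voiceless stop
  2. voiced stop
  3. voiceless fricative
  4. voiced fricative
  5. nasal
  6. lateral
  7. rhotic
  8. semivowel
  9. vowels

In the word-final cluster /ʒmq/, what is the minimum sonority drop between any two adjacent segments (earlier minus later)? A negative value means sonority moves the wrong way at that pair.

/ʒ/ — voiced fricative, sonority 4.
/m/ — nasal, sonority 5.
/q/ — voiceless stop, sonority 1.
/ʒ/→/m/: change -1.
/m/→/q/: change +4.
Minimum = -1.

-1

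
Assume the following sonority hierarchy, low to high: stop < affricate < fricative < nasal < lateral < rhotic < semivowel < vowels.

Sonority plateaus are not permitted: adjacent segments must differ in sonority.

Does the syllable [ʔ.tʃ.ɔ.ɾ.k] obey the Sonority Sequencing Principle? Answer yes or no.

Onset: /ʔ/ is a stop (sonority 1), /tʃ/ is an affricate (sonority 2); then the nucleus /ɔ/ (sonority 8).
Onset profile 1-2-8 — rises to the nucleus.
Coda: /ɾ/ is a rhotic (sonority 6), /k/ is a stop (sonority 1).
Coda profile 8-6-1 — falls from the nucleus.

yes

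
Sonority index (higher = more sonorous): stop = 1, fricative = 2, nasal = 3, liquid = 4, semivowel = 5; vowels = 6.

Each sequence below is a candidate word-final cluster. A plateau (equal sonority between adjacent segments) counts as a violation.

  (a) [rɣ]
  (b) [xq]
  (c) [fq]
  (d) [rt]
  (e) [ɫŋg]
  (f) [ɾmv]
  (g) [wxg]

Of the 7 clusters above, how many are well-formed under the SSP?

(a) sonority 4-2: well-formed.
(b) sonority 2-1: well-formed.
(c) sonority 2-1: well-formed.
(d) sonority 4-1: well-formed.
(e) sonority 4-3-1: well-formed.
(f) sonority 4-3-2: well-formed.
(g) sonority 5-2-1: well-formed.

7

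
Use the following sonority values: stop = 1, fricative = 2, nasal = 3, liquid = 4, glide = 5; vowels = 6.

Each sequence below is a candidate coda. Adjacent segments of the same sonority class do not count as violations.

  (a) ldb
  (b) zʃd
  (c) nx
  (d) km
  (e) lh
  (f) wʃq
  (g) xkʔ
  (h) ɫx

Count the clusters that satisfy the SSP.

7

(a) 4-1-1 → obeys
(b) 2-2-1 → obeys
(c) 3-2 → obeys
(d) 1-3 → violates
(e) 4-2 → obeys
(f) 5-2-1 → obeys
(g) 2-1-1 → obeys
(h) 4-2 → obeys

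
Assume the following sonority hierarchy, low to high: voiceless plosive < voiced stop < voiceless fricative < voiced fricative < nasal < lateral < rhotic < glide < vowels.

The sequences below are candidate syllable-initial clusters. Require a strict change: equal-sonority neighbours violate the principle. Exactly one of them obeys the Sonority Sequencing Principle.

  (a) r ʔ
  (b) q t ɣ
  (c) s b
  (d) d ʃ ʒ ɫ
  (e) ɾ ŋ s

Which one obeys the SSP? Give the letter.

d

(a) 7-1 → violates
(b) 1-1-4 → violates
(c) 3-2 → violates
(d) 2-3-4-6 → obeys
(e) 7-5-3 → violates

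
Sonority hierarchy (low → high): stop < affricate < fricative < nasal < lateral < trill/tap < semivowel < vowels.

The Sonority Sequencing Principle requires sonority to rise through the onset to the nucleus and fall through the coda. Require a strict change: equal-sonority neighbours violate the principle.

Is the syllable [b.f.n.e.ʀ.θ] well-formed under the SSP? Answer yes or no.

yes

Onset: /b/ is a stop (sonority 1), /f/ is a fricative (sonority 3), /n/ is a nasal (sonority 4); then the nucleus /e/ (sonority 8).
Onset profile 1-3-4-8 — rises to the nucleus.
Coda: /ʀ/ is a trill/tap (sonority 6), /θ/ is a fricative (sonority 3).
Coda profile 8-6-3 — falls from the nucleus.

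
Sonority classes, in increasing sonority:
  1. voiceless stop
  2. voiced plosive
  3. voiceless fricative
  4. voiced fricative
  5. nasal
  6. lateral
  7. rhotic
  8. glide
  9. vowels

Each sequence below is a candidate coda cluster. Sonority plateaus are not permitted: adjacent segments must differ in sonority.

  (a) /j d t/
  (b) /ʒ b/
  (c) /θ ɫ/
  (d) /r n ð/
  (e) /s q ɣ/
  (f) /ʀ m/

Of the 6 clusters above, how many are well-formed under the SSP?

(a) 8-2-1 → obeys
(b) 4-2 → obeys
(c) 3-6 → violates
(d) 7-5-4 → obeys
(e) 3-1-4 → violates
(f) 7-5 → obeys

4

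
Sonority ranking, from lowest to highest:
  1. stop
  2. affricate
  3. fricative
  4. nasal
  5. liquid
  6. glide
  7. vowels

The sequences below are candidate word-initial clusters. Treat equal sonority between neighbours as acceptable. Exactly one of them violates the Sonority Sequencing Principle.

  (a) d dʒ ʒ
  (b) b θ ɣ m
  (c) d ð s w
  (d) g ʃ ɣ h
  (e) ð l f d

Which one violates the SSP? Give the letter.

e

(a) 1-2-3 → obeys
(b) 1-3-3-4 → obeys
(c) 1-3-3-6 → obeys
(d) 1-3-3-3 → obeys
(e) 3-5-3-1 → violates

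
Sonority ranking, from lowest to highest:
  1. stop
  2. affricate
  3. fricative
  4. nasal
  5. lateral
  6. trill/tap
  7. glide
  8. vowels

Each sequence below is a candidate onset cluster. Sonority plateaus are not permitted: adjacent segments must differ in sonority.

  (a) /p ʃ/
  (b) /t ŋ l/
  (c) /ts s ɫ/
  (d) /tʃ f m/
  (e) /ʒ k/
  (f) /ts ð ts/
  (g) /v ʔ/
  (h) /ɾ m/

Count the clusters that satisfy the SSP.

(a) 1-3 → obeys
(b) 1-4-5 → obeys
(c) 2-3-5 → obeys
(d) 2-3-4 → obeys
(e) 3-1 → violates
(f) 2-3-2 → violates
(g) 3-1 → violates
(h) 6-4 → violates

4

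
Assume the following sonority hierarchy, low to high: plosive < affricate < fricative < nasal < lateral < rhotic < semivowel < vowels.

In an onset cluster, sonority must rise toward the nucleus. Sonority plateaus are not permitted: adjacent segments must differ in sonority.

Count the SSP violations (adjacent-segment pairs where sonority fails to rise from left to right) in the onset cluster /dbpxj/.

/d/: plosive = 1.
/b/: plosive = 1.
/p/: plosive = 1.
/x/: fricative = 3.
/j/: semivowel = 7.
/d/→/b/: 1→1 (plateau) — violation.
/b/→/p/: 1→1 (plateau) — violation.
/p/→/x/: 1→3 (rises) — ok.
/x/→/j/: 3→7 (rises) — ok.

2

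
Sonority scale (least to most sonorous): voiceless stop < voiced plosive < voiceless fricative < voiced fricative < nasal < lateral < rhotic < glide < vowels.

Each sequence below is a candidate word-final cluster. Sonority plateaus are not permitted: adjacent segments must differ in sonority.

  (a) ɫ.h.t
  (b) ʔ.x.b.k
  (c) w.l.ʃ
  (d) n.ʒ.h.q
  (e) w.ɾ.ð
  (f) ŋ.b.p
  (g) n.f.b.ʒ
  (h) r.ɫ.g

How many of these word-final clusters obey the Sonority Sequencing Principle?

(a) 6-3-1 → obeys
(b) 1-3-2-1 → violates
(c) 8-6-3 → obeys
(d) 5-4-3-1 → obeys
(e) 8-7-4 → obeys
(f) 5-2-1 → obeys
(g) 5-3-2-4 → violates
(h) 7-6-2 → obeys

6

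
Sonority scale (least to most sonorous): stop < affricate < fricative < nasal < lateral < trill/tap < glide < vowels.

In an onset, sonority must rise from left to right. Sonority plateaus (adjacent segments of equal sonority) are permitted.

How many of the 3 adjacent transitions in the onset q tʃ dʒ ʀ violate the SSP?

0

/q/: stop = 1.
/tʃ/: affricate = 2.
/dʒ/: affricate = 2.
/ʀ/: trill/tap = 6.
/q/→/tʃ/: 1→2 (rises) — ok.
/tʃ/→/dʒ/: 2→2 (plateau, allowed) — ok.
/dʒ/→/ʀ/: 2→6 (rises) — ok.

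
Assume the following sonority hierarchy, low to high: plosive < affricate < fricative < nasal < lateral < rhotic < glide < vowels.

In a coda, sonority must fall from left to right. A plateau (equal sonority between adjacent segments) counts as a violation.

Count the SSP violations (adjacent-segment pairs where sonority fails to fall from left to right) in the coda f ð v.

/f/ is a fricative (sonority 3).
/ð/ is a fricative (sonority 3).
/v/ is a fricative (sonority 3).
/f/→/ð/: 3→3 (plateau) — violation.
/ð/→/v/: 3→3 (plateau) — violation.

2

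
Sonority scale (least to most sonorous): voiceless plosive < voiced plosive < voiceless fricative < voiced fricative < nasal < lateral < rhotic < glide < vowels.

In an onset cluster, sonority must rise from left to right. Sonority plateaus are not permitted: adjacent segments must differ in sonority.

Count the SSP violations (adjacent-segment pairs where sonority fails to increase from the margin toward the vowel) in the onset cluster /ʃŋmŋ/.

2

/ʃ/ is a voiceless fricative (sonority 3).
/ŋ/ is a nasal (sonority 5).
/m/ is a nasal (sonority 5).
/ŋ/ is a nasal (sonority 5).
/ʃ/→/ŋ/: 3→5 (rises) — ok.
/ŋ/→/m/: 5→5 (plateau) — violation.
/m/→/ŋ/: 5→5 (plateau) — violation.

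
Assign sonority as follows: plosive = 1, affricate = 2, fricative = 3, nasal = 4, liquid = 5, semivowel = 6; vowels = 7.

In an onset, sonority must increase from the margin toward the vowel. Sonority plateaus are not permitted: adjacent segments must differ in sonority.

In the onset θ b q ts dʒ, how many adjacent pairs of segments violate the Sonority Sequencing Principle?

3

/θ/ — fricative, sonority 3.
/b/ — plosive, sonority 1.
/q/ — plosive, sonority 1.
/ts/ — affricate, sonority 2.
/dʒ/ — affricate, sonority 2.
/θ/→/b/: 3→1 (does not rise) — violation.
/b/→/q/: 1→1 (plateau) — violation.
/q/→/ts/: 1→2 (rises) — ok.
/ts/→/dʒ/: 2→2 (plateau) — violation.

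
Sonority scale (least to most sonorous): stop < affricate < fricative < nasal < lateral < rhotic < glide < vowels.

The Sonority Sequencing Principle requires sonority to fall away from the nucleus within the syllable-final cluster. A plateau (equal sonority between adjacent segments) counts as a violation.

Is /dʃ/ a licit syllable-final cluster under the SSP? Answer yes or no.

/d/ — stop, sonority 1.
/ʃ/ — fricative, sonority 3.
The profile is 1-3. Between /d/ (1) and /ʃ/ (3) sonority does not fall, so the cluster violates the SSP.

no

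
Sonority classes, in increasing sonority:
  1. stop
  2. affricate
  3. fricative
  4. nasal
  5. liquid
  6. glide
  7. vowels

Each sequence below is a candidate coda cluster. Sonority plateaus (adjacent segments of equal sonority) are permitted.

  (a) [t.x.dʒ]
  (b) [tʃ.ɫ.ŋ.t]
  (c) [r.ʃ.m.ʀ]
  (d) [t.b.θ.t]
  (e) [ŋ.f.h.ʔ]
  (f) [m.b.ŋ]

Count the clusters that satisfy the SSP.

(a) [t.x.dʒ]: profile 1-3-2 — violates.
(b) [tʃ.ɫ.ŋ.t]: profile 2-5-4-1 — violates.
(c) [r.ʃ.m.ʀ]: profile 5-3-4-5 — violates.
(d) [t.b.θ.t]: profile 1-1-3-1 — violates.
(e) [ŋ.f.h.ʔ]: profile 4-3-3-1 — obeys.
(f) [m.b.ŋ]: profile 4-1-4 — violates.

1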